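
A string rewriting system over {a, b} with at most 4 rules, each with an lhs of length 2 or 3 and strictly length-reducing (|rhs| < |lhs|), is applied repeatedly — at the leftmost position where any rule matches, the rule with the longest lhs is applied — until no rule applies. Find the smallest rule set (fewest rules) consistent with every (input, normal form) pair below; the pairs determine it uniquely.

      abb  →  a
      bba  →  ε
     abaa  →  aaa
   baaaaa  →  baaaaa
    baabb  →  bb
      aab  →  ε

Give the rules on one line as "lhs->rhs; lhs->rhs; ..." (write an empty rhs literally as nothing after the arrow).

aab->; ab->a; bba->

  | abb => ab => a
  | bba => ε
  | abaa => aaa
  | baaaaa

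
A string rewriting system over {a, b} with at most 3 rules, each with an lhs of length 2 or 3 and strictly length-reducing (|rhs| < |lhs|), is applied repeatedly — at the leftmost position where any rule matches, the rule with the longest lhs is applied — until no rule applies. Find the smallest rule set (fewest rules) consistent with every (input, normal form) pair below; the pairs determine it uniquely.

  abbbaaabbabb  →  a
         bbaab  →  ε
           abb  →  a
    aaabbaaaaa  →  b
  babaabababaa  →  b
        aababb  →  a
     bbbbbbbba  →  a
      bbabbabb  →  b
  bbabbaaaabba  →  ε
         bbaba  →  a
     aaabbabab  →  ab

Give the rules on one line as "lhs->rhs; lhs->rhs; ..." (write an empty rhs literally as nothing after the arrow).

  | abbbaaabbabb => abaaabbabb => aaabbabb => babbabb => bbabb => abb => a
  | bbaab => aab => bb => ε
  | abb => a
  | aaabbaaaaa => babbaaaaa => bbaaaaa => aaaaa => baaa => aa => b

aa->b; ba->; bb->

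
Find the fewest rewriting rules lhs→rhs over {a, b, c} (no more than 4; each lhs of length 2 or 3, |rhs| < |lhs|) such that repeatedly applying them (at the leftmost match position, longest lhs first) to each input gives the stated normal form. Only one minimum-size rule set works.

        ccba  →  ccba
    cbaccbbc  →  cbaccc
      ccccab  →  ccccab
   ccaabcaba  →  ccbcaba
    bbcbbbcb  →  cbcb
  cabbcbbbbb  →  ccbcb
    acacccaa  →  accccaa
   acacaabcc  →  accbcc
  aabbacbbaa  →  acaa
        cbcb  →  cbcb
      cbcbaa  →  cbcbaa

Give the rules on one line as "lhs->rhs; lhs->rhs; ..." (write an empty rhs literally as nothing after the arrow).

  | ccba
  | cbaccbbc => cbaccc
  | ccccab
  | ccaabcaba => ccbcaba

aab->b; abb->cb; bb->; cac->cc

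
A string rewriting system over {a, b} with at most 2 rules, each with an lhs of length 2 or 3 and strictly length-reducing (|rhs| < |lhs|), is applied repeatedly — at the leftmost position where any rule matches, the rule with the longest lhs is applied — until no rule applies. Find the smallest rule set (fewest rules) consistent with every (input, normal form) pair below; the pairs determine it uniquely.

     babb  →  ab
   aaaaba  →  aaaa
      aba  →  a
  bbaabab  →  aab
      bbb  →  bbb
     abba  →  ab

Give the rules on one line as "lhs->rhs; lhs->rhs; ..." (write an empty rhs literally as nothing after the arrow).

  | babb => ab
  | aaaaba => aaaa
  | aba => a
  | bbaabab => babab => aab

ba->; bab->a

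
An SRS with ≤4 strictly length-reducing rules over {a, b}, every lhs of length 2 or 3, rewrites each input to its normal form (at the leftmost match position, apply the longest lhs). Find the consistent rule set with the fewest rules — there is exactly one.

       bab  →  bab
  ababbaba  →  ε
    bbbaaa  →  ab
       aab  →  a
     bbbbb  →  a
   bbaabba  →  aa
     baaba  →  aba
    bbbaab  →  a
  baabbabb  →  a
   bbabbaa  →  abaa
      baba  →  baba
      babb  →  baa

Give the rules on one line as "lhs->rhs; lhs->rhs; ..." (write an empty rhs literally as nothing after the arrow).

  | bab
  | ababbaba => abaaaba => abba => aaa => ε
  | bbbaaa => abaaa => ab
  | aab => bb => a

aaa->; aab->bb; bb->a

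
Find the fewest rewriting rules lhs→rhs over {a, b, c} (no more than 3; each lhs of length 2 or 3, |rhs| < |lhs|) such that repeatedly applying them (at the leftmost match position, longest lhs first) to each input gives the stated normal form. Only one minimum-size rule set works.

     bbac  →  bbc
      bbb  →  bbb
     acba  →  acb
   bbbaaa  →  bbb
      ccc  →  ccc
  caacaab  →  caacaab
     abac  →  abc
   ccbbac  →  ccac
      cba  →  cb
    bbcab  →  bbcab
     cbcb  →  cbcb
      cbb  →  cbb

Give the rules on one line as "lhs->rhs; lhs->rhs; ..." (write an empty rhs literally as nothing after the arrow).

  | bbac => bbc
  | bbb
  | acba => acb
  | bbbaaa => bbbaa => bbba => bbb

ba->b; ccb->cc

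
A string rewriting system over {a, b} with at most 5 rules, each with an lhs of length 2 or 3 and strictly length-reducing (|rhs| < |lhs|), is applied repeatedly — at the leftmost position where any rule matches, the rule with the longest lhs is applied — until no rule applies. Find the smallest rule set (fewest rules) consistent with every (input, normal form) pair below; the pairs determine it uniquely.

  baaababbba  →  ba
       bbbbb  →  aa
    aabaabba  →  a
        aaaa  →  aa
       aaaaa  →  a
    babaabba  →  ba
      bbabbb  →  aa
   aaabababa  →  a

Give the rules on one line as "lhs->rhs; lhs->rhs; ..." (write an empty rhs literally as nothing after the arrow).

aaa->a; aab->aa; aba->a; bb->a

  | baaababbba => bababbba => babbba => baaba => baaa => ba
  | bbbbb => abbb => aab => aa
  | aabaabba => aaaabba => aabba => aaba => aaa => a
  | aaaa => aa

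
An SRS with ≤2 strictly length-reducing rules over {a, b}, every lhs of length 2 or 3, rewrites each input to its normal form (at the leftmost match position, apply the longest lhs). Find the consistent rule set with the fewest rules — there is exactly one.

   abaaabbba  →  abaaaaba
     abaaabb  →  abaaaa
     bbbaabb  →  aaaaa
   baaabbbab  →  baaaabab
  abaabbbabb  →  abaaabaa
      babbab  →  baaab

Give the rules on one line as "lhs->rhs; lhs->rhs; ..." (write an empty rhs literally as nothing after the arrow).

  | abaaabbba => abaaaaba
  | abaaabb => abaaaa
  | bbbaabb => aaaabb => aaaaa
  | baaabbbab => baaaabab

abb->aa; bbb->aa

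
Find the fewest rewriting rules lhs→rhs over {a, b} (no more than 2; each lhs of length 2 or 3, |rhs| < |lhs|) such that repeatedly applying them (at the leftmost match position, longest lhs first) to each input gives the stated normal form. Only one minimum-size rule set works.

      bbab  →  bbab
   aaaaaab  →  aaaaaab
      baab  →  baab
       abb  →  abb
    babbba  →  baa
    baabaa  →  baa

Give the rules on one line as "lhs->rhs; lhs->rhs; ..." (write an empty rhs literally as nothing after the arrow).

  | bbab
  | aaaaaab
  | baab
  | abb

aba->; bbb->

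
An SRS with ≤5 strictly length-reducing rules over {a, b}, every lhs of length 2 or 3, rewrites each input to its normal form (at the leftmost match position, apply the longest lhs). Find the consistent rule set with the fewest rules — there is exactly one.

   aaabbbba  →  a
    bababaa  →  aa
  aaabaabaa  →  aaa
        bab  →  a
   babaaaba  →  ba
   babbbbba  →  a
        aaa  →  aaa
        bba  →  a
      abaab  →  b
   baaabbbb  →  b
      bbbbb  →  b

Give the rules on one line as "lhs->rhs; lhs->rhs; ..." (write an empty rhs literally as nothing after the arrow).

  | aaabbbba => aabbbba => abbbba => bbbba => abba => bba => a
  | bababaa => bbaa => aa
  | aaabaabaa => aaabaa => aaa
  | bab => bb => a

ab->b; aba->; bb->a; bba->a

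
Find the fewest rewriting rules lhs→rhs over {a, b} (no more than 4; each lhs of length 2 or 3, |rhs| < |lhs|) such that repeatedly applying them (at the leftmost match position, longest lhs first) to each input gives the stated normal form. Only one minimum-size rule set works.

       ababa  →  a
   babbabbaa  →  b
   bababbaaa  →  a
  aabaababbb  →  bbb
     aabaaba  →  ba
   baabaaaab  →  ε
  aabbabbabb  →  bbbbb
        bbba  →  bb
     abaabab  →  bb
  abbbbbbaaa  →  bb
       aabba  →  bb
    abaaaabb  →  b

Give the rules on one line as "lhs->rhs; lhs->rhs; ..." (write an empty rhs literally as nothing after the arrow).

  | ababa => aba => a
  | babbabbaa => bbabbaa => bbbaa => bba => b
  | bababbaaa => babbaaa => bbaaa => baa => a
  | aabaababbb => bbaababbb => bababbb => babbb => bbb

aa->b; ab->; baa->a; bba->b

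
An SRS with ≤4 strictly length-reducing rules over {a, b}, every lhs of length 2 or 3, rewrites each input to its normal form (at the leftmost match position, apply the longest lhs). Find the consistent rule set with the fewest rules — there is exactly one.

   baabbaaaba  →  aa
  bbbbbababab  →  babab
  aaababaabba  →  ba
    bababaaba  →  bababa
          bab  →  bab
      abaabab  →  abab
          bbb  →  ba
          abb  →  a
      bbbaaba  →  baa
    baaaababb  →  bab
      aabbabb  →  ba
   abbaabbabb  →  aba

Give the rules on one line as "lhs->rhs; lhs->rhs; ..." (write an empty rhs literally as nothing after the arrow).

  | baabbaaaba => bbaaaba => aaaba => aa
  | bbbbbababab => babbababab => baababab => babab
  | aaababaabba => aabaabba => aabba => ba
  | bababaaba => bababa

aab->; bb->; bbb->ba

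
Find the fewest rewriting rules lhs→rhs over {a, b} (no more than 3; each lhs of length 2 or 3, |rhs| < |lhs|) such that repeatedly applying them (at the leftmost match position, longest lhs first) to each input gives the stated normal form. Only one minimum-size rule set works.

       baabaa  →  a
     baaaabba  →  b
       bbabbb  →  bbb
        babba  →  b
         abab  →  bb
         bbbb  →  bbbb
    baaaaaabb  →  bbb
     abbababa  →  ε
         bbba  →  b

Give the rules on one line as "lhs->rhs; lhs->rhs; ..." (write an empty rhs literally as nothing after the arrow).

  | baabaa => babaa => bbaa => a
  | baaaabba => baaabba => baabba => babba => bbba => b
  | bbabbb => bbb
  | babba => bbba => b

ab->b; bba->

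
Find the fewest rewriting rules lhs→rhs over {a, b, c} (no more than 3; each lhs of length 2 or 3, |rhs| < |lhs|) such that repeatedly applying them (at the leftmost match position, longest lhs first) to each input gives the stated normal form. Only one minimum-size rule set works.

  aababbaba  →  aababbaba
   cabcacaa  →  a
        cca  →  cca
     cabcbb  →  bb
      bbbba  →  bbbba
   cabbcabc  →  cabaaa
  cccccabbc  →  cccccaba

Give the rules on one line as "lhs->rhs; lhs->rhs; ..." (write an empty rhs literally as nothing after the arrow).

bc->a; caa->

  | aababbaba
  | cabcacaa => caaacaa => acaa => a
  | cca
  | cabcbb => caabb => bb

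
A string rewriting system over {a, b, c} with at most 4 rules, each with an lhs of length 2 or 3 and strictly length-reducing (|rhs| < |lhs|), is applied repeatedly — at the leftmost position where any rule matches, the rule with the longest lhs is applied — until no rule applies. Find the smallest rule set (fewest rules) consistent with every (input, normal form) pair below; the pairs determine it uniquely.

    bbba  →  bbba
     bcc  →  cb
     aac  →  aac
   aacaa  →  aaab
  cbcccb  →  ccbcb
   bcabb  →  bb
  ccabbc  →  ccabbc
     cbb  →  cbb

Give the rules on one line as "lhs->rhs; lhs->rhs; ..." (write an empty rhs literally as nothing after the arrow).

  | bbba
  | bcc => cb
  | aac
  | aacaa => aaab

bca->; bcc->cb; caa->ab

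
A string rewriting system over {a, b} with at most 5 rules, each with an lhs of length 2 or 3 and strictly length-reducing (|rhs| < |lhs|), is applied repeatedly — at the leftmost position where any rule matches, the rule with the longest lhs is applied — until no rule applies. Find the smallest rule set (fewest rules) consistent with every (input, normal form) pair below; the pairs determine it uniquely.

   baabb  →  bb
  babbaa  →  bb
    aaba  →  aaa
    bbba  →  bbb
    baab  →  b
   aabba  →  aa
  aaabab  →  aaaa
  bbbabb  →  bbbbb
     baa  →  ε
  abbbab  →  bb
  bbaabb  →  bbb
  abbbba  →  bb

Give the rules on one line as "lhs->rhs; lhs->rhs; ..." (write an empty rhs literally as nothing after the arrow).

ab->a; abb->; ba->b; baa->

  | baabb => bb
  | babbaa => bbbaa => bb
  | aaba => aaa
  | bbba => bbb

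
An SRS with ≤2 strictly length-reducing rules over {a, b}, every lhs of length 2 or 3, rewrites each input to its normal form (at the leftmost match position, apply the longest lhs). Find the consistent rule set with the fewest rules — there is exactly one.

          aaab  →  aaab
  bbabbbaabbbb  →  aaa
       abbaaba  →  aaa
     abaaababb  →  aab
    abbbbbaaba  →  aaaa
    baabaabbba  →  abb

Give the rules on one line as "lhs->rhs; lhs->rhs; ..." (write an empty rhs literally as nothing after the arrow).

  | aaab
  | bbabbbaabbbb => bbbbbaabbbb => abbaabbbb => abbabbbb => abbbbbb => aabbb => aaa
  | abbaaba => abbaba => abbba => aaa
  | abaaababb => abaababb => abababb => abbabb => abbbb => aab

ba->b; bbb->a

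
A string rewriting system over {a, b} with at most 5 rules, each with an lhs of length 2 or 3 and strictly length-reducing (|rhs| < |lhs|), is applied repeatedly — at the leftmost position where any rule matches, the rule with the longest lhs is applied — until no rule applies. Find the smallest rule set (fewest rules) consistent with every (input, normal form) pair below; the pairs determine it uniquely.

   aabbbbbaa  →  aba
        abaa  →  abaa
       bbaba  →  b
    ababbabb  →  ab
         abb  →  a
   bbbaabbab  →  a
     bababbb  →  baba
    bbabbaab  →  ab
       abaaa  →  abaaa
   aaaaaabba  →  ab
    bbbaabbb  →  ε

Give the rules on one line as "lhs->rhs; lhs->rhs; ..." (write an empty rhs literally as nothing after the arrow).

  | aabbbbbaa => bbbbbaa => bbaa => aba
  | abaa
  | bbaba => abba => aab => b
  | ababbabb => abaabbb => abbbb => ab

aab->b; bb->; bba->ab; bbb->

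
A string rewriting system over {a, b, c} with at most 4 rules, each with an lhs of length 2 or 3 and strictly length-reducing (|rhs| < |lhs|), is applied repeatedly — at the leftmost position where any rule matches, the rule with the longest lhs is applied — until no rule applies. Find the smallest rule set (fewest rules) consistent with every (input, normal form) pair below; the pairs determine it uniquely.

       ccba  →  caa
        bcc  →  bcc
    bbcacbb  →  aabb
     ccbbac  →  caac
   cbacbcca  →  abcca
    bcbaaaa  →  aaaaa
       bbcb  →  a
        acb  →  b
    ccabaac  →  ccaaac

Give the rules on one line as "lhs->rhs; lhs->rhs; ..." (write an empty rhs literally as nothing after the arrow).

  | ccba => caa
  | bcc
  | bbcacbb => bbaabb => baabb => aabb
  | ccbbac => cabac => caac

acb->b; ba->a; cac->aa; cb->a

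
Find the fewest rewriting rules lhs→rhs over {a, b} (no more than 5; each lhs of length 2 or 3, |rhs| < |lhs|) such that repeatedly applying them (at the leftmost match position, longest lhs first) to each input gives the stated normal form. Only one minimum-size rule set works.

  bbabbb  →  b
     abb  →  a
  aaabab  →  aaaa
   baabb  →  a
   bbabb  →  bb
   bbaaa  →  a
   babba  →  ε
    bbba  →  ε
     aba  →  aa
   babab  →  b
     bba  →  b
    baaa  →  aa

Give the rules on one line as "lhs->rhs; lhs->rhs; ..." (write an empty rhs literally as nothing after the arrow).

ab->a; ba->; bab->bb; bbb->b

  | bbabbb => bbbbb => bbb => b
  | abb => ab => a
  | aaabab => aaaab => aaaa
  | baabb => abb => ab => a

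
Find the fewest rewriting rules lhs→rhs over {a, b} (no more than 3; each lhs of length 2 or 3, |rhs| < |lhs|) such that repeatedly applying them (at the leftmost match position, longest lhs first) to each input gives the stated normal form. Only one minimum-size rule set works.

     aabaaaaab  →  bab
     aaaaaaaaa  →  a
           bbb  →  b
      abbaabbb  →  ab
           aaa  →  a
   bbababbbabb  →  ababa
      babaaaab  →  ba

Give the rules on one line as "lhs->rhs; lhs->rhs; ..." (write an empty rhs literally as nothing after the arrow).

aa->; bb->

  | aabaaaaab => baaaaab => baaab => bab
  | aaaaaaaaa => aaaaaaa => aaaaa => aaa => a
  | bbb => b
  | abbaabbb => aaabbb => abbb => ab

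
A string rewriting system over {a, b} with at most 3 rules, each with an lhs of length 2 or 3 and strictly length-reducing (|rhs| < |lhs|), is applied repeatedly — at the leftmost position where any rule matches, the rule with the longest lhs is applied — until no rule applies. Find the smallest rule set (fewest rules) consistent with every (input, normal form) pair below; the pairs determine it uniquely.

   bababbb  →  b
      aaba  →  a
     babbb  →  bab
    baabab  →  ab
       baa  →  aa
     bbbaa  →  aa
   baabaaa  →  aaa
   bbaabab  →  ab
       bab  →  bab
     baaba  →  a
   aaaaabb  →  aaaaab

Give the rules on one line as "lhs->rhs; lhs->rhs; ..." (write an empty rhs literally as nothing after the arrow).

  | bababbb => bbbb => bbb => bb => b
  | aaba => a
  | babbb => babb => bab
  | baabab => aabab => ab

aba->; baa->aa; bb->b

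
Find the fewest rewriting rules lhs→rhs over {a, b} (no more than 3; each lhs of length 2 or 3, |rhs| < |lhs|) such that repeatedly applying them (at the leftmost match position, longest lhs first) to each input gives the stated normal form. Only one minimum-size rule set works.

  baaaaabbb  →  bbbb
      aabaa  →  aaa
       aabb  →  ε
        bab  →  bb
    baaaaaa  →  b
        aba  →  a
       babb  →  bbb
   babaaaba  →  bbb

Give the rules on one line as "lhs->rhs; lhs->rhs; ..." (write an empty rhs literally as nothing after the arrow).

ab->; ba->b

  | baaaaabbb => baaaabbb => baaabbb => baabbb => babbb => bbbb
  | aabaa => aaa
  | aabb => ab => ε
  | bab => bb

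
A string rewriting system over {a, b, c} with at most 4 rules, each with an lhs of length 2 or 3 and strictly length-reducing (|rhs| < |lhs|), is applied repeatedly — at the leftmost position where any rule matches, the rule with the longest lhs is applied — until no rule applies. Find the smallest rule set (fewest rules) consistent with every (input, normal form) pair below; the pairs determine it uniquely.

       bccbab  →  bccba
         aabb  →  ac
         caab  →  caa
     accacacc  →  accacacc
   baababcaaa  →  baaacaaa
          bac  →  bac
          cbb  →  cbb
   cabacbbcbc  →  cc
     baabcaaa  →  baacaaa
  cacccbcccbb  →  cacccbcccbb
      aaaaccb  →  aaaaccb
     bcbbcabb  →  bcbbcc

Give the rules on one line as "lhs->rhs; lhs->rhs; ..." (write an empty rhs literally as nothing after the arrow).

  | bccbab => bccba
  | aabb => ac
  | caab => caa
  | accacacc

ab->a; abb->c; acb->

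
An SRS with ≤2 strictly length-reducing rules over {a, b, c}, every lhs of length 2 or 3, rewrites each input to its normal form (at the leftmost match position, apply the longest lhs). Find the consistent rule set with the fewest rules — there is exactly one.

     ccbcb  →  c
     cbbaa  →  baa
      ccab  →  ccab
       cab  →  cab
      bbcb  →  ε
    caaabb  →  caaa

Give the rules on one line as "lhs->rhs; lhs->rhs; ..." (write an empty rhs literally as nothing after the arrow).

bb->; cb->

  | ccbcb => ccb => c
  | cbbaa => baa
  | ccab
  | cab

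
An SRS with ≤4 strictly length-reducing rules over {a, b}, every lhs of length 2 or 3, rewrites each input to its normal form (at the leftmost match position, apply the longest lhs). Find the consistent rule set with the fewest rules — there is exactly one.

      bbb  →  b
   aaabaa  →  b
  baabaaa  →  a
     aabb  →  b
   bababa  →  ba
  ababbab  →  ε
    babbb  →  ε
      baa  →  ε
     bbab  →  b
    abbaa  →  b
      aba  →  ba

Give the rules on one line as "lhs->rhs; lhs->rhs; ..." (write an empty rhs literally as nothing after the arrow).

  | bbb => b
  | aaabaa => babaa => bbaa => aa => b
  | baabaaa => bbbaaa => baaa => bba => a
  | aabb => bbb => b

aa->b; ab->b; bb->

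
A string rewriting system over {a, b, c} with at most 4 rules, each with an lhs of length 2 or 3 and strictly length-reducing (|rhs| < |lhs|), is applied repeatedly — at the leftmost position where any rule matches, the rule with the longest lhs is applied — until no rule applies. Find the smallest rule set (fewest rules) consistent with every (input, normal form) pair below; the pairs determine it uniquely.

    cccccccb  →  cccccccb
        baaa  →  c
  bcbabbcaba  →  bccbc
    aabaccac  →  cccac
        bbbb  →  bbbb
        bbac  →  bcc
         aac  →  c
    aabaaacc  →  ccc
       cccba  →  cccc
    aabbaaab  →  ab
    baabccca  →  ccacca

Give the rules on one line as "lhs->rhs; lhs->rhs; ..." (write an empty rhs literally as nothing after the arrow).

aa->; abc->ca; ba->c; bca->

  | cccccccb
  | baaa => caa => c
  | bcbabbcaba => bccbbcaba => bccbba => bccbc
  | aabaccac => baccac => cccac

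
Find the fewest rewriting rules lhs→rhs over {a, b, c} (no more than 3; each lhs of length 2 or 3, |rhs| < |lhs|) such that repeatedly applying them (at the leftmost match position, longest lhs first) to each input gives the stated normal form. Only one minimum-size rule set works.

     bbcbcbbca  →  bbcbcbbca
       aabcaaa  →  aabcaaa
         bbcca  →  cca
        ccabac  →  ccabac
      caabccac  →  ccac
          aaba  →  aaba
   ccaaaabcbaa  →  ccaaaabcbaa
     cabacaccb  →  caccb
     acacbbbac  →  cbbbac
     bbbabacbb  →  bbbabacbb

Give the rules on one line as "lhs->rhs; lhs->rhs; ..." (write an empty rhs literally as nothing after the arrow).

  | bbcbcbbca
  | aabcaaa
  | bbcca => bcca => cca
  | ccabac

aac->; aca->; bcc->cc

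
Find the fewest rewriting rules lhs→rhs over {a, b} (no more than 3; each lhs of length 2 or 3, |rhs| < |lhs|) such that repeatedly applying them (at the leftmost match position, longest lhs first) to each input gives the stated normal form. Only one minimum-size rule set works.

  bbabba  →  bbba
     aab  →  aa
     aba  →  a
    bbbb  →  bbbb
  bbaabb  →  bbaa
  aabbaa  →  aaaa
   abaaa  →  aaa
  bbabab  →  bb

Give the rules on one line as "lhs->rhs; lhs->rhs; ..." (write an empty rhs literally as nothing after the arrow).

aab->aa; ab->

  | bbabba => bbba
  | aab => aa
  | aba => a
  | bbbb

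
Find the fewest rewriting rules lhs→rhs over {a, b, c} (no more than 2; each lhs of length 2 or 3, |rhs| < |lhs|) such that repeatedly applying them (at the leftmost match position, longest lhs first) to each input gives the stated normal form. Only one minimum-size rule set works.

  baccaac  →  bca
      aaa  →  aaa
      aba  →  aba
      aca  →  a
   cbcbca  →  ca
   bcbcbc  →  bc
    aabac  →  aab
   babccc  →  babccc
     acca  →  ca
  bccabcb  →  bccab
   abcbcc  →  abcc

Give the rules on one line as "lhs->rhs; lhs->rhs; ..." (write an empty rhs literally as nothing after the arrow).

ac->; cb->

  | baccaac => bcaac => bca
  | aaa
  | aba
  | aca => a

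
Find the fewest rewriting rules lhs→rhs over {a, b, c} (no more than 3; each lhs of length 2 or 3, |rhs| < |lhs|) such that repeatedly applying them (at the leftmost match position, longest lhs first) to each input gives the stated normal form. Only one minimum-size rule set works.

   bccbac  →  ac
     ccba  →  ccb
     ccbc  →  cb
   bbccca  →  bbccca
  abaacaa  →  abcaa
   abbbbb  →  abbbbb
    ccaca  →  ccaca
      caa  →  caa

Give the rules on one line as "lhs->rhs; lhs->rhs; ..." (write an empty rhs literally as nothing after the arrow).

  | bccbac => bccbc => bcb => ac
  | ccba => ccb
  | ccbc => cb
  | bbccca

ba->b; bcb->ac; cbc->b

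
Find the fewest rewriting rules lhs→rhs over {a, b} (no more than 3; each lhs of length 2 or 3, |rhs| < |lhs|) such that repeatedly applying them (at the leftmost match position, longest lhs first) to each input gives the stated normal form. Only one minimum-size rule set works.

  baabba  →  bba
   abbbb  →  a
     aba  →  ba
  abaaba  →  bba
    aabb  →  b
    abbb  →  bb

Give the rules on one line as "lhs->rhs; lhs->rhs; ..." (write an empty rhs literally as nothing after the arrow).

ab->b; abb->b; bbb->a

  | baabba => baba => bba
  | abbbb => bbb => a
  | aba => ba
  | abaaba => baaba => baba => bba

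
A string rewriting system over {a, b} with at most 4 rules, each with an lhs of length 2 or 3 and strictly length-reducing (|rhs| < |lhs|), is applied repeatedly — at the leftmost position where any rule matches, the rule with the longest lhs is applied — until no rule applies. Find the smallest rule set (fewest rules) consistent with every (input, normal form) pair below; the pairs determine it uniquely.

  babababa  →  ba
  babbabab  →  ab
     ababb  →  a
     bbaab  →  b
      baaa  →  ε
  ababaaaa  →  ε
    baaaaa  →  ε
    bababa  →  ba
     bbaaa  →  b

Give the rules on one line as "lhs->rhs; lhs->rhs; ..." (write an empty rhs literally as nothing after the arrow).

aa->; aaa->b; bab->b; bb->

  | babababa => bababa => baba => ba
  | babbabab => bbabab => abab => ab
  | ababb => abb => a
  | bbaab => aab => b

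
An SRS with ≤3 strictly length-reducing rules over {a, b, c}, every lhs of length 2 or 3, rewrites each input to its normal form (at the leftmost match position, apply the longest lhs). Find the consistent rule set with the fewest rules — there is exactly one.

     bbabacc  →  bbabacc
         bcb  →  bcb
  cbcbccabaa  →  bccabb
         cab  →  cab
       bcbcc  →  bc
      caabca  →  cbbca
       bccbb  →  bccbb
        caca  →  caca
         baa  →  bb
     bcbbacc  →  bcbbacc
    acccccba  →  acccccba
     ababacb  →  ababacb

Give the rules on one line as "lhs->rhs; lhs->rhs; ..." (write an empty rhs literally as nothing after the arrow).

aa->b; cbc->

  | bbabacc
  | bcb
  | cbcbccabaa => bccabaa => bccabb
  | cab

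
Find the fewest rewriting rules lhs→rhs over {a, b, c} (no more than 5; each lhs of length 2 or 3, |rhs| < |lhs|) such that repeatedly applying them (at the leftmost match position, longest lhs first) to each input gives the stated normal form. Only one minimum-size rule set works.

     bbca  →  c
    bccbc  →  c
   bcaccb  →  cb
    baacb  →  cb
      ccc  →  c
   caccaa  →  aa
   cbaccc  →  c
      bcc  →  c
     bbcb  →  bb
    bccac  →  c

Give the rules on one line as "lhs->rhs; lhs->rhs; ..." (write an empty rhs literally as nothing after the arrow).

ac->; ba->c; bc->; cc->

  | bbca => ba => c
  | bccbc => cbc => c
  | bcaccb => accb => cb
  | baacb => cacb => cb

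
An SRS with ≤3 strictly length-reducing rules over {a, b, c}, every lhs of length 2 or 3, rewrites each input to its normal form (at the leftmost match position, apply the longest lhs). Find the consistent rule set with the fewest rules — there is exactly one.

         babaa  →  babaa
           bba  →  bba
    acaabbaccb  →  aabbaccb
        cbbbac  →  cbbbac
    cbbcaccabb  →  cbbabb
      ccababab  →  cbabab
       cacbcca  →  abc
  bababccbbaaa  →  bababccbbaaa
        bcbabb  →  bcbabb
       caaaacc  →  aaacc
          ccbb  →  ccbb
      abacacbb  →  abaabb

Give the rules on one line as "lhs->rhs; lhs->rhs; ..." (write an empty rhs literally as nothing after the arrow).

ca->; cac->a

  | babaa
  | bba
  | acaabbaccb => aabbaccb
  | cbbbac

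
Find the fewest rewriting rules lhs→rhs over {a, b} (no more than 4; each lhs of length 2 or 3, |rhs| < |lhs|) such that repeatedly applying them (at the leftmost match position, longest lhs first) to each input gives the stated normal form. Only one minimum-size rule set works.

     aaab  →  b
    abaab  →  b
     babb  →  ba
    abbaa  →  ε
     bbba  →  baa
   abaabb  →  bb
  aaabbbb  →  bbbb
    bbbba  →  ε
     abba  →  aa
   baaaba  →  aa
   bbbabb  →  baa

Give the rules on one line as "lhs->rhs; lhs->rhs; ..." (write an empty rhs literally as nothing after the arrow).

  | aaab => b
  | abaab => aaab => b
  | babb => bab => ba
  | abbaa => abaa => aaa => ε

aaa->; ab->a; bba->aa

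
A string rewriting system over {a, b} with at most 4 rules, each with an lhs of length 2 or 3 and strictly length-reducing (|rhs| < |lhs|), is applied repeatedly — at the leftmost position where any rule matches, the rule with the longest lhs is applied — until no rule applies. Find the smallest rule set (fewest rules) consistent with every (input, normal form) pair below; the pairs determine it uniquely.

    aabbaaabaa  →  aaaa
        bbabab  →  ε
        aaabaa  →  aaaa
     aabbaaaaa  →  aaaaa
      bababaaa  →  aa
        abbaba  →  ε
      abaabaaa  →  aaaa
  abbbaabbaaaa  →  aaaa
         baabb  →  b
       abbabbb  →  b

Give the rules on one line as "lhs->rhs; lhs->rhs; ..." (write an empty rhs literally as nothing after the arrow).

ab->; ba->; bb->

  | aabbaaabaa => abaaabaa => aaabaa => aaaa
  | bbabab => abab => ab => ε
  | aaabaa => aaaa
  | aabbaaaaa => abaaaaa => aaaaa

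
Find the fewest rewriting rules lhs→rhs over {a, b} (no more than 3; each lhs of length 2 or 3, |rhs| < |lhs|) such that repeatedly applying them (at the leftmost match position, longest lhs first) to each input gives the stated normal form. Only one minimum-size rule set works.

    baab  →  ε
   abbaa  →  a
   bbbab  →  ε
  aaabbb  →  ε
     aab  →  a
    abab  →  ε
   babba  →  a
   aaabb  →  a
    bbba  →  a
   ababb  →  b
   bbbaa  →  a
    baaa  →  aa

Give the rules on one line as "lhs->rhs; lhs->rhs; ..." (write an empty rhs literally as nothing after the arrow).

  | baab => ab => ε
  | abbaa => baa => a
  | bbbab => bbab => bab => ab => ε
  | aaabbb => aabb => ab => ε

ab->; ba->a; baa->a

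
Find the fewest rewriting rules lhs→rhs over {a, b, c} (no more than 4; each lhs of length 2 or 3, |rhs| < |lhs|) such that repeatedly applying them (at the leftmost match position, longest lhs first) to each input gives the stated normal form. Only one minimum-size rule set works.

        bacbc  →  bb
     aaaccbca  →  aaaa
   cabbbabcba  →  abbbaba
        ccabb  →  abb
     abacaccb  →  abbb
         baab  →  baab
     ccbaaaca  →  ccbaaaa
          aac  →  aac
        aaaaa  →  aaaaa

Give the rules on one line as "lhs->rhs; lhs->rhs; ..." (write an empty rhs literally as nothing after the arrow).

  | bacbc => bbbc => bb
  | aaaccbca => aaacca => aaaca => aaaa
  | cabbbabcba => abbbabcba => abbbaba
  | ccabb => cabb => abb

bac->bb; bc->; ca->a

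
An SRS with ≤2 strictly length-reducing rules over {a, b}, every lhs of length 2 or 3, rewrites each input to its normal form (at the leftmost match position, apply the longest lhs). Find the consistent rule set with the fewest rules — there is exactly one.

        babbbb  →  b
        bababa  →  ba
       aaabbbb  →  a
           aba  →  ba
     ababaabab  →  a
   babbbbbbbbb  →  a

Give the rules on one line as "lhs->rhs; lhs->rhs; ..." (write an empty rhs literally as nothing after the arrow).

ab->b; bb->a

  | babbbb => bbbbb => abbb => bbb => ab => b
  | bababa => bbaba => aaba => aba => ba
  | aaabbbb => aabbbb => abbbb => bbbb => abb => bb => a
  | aba => ba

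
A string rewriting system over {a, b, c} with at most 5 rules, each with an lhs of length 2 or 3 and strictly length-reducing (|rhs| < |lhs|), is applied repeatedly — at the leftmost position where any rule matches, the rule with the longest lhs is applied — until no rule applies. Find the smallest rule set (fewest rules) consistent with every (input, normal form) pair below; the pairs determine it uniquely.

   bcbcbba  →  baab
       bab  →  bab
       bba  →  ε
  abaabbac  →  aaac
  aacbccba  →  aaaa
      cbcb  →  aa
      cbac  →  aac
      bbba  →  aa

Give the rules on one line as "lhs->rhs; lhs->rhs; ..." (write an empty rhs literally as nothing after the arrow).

aba->ab; bb->c; ca->; cb->a

  | bcbcbba => bacbba => baaba => baab
  | bab
  | bba => ca => ε
  | abaabbac => ababbac => abbbac => acbac => aaac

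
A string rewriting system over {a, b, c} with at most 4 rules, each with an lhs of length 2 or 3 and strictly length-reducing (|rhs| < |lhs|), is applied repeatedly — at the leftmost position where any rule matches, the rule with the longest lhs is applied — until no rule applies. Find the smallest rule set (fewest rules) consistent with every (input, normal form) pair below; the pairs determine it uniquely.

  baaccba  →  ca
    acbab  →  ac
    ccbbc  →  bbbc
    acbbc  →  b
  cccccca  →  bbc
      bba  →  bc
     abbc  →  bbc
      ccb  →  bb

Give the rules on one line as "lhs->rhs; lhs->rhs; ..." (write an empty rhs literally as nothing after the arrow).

  | baaccba => caccba => cabba => cbba => cba => ca
  | acbab => acab => acb => ac
  | ccbbc => bbbc
  | acbbc => acbc => acc => ab => b

ab->b; ba->c; cb->c; cc->b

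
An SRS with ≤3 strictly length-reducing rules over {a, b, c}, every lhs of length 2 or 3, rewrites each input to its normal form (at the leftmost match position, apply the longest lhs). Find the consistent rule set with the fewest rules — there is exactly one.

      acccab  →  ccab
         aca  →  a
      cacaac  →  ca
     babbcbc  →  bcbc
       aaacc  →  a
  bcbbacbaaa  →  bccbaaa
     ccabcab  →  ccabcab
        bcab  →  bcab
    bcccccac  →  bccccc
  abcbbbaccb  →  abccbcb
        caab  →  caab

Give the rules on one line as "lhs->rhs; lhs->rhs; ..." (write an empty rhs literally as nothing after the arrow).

ac->; bb->c

  | acccab => ccab
  | aca => a
  | cacaac => caac => ca
  | babbcbc => baccbc => bcbc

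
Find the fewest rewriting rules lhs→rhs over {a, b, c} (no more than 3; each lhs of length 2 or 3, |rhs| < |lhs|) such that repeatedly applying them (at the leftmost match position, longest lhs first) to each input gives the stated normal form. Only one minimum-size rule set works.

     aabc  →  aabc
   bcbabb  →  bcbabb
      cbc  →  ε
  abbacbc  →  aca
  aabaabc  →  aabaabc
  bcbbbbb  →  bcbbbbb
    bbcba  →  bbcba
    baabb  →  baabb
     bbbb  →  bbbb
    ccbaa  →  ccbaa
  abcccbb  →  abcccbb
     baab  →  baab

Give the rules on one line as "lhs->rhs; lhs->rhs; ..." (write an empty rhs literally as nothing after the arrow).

  | aabc
  | bcbabb
  | cbc => ε
  | abbacbc => acacbc => aca

bba->ca; cbc->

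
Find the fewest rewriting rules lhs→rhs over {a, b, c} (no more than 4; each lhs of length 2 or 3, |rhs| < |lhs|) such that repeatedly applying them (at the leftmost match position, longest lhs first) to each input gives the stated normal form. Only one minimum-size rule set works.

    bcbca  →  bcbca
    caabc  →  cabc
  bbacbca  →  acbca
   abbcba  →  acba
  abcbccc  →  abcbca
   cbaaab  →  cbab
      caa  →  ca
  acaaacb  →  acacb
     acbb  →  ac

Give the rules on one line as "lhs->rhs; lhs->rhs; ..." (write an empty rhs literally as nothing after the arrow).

  | bcbca
  | caabc => cabc
  | bbacbca => acbca
  | abbcba => acba

aa->a; bb->; ccc->ca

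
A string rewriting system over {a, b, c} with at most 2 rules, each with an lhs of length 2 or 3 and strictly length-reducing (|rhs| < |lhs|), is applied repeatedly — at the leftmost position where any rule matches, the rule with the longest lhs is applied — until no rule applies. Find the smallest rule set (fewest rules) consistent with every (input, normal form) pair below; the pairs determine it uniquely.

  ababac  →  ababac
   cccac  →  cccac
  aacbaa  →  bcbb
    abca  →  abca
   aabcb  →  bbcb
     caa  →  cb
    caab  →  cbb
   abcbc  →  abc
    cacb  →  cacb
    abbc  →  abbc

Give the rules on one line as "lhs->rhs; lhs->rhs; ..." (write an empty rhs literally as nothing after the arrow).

aa->b; cbc->c

  | ababac
  | cccac
  | aacbaa => bcbaa => bcbb
  | abca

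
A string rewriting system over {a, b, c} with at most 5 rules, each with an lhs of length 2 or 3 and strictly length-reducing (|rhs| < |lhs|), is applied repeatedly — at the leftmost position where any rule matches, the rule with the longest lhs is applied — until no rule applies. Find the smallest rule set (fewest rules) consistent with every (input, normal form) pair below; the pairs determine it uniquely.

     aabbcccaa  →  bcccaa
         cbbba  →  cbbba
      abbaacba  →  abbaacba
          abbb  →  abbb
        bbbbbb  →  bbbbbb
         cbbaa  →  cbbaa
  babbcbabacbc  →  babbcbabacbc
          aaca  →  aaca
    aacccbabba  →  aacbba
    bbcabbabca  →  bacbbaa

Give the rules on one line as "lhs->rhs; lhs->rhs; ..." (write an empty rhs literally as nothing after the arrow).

  | aabbcccaa => bcccaa
  | cbbba
  | abbaacba
  | abbb

aab->; abc->a; bca->ac; ccb->ba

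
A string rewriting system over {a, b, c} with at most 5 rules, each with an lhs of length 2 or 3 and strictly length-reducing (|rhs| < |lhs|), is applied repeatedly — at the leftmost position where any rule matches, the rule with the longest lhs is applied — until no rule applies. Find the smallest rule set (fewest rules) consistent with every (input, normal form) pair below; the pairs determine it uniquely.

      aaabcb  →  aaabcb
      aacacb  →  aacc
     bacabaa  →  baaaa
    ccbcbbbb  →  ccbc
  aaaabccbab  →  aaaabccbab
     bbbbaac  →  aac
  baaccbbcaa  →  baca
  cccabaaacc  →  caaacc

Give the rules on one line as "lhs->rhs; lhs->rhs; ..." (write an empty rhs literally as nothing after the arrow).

acb->c; bb->; cab->a; cca->b

  | aaabcb
  | aacacb => aacc
  | bacabaa => baaaa
  | ccbcbbbb => ccbcbb => ccbc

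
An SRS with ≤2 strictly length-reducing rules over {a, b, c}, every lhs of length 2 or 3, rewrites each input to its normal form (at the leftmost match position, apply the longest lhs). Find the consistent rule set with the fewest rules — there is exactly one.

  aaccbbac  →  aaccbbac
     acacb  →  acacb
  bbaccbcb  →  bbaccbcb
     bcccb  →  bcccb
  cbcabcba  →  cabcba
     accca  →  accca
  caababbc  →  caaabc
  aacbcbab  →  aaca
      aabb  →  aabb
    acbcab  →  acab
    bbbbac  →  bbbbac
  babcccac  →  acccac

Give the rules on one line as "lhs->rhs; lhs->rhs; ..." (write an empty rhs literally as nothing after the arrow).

  | aaccbbac
  | acacb
  | bbaccbcb
  | bcccb

bab->a; bca->a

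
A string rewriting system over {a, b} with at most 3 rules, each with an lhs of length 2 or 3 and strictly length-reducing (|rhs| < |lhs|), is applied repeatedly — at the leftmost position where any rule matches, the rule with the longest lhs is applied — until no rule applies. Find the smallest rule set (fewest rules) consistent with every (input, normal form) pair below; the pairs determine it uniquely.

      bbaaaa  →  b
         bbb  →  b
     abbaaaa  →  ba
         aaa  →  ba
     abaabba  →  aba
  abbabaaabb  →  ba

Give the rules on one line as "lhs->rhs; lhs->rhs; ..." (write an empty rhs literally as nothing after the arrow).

  | bbaaaa => aaaa => baa => b
  | bbb => b
  | abbaaaa => aaaaa => baaa => ba
  | aaa => ba

aa->b; baa->b; bb->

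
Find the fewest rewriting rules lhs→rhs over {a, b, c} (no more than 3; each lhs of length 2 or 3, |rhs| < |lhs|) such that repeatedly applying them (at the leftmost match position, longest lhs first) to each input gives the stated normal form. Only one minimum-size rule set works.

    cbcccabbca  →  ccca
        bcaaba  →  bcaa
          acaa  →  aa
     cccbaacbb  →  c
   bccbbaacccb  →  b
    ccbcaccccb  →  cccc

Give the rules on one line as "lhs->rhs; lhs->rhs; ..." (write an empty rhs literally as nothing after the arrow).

  | cbcccabbca => cccabbca => cccbca => ccca
  | bcaaba => bcaa
  | acaa => aa
  | cccbaacbb => ccaacbb => ccabb => ccb => c

ab->; ac->; cb->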